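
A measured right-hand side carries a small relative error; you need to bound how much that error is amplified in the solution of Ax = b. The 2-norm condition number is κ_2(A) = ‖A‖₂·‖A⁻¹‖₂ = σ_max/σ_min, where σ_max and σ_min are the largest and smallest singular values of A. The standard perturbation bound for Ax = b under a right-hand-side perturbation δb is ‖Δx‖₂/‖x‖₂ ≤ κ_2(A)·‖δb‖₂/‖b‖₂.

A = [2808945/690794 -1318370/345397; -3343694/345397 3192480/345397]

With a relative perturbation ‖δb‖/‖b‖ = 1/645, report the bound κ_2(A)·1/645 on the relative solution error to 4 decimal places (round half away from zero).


AᵀA = [311309646601/2823647044 -74120062905/705911761; -74120062905/705911761 70591881700/705911761]; tr = 593677173401/2823647044, det = 282912400/705911761
char-poly roots: 841/4 and 1345600/705911761
so κ_2 = √((841/4) / (1345600/705911761)) = 332.1125
κ_2(A)·‖δb‖/‖b‖ = 0.5149

0.5149


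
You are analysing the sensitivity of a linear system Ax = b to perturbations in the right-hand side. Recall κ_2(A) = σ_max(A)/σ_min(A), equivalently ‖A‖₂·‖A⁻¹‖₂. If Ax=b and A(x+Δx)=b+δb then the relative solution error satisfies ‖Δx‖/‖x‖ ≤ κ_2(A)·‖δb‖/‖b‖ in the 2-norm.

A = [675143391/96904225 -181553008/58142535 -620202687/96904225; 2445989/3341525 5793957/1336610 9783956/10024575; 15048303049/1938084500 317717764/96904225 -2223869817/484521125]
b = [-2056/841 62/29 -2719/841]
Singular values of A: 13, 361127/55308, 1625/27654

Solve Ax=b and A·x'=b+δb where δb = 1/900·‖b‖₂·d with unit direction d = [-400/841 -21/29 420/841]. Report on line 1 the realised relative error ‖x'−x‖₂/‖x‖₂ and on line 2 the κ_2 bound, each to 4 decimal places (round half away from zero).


largest singular value 13, smallest 1625/27654
κ_2(A) = 13 / (1625/27654) = 221.2320
bound on ‖Δx‖/‖x‖: κ·ε = 221.2320·1/900 = 0.2458
solve Ax = b  →  x = [-19.8250 9.6770 -25.9205]
2-norm of b is 4.5826; of x, 34.0374
re-solving with b+δb shifts x by Δx of norm 0.0867
dividing the unrounded norms, ‖Δx‖/‖x‖ = 0.0025
realised/bound (from unrounded values) ≈ 0.0104

0.0025
0.2458


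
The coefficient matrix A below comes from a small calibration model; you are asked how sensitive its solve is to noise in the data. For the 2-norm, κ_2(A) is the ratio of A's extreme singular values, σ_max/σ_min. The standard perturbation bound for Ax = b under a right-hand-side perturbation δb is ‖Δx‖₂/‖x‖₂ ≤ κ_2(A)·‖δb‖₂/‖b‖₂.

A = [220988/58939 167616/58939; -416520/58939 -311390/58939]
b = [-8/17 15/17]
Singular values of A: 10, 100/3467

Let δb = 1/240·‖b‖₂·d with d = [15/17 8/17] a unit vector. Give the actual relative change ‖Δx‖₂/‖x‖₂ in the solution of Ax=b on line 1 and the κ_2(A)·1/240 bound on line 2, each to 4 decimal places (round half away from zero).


1.4446
1.4446

from the listed singular values, σ₁ = 10, σ_n = 100/3467
condition number: 10 ÷ (100/3467) = 346.7000
bound on ‖Δx‖/‖x‖: κ·ε = 346.7000·1/240 = 1.4446
solve Ax = b  →  x = [-0.0800 -0.0600]
‖b‖₂ = 1.0000 and ‖x‖₂ = 0.1000
Δx = A⁻¹·δb where δb = 1/240·1.0000·d; ‖Δx‖ = 0.1445
relative error = 1.4446
so the bound is sharp here: realised error equals the bound


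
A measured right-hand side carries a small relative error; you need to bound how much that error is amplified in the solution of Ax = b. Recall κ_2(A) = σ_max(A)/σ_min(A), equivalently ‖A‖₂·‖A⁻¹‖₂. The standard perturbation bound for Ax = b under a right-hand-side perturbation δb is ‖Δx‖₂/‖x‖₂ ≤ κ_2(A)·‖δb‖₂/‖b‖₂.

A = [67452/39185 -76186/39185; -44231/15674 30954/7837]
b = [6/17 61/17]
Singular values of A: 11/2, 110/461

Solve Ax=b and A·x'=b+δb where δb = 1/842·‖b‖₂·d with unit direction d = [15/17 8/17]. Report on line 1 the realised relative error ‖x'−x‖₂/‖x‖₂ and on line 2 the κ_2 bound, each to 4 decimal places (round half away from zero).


from the listed singular values, σ₁ = 11/2, σ_n = 110/461
condition number: (11/2) ÷ (110/461) = 23.0500
worst-case relative error ≤ 23.0500 × 1/842 = 0.0274
solve Ax = b  →  x = [6.3782 5.4655]
2-norm of b is 3.6056; of x, 8.3995
δb = ε·‖b‖·d = [0.0038 0.0020]; solving A·Δx = δb gives ‖Δx‖ = 0.0179
dividing the unrounded norms, ‖Δx‖/‖x‖ = 0.0021
tightness: 0.0021 against a bound of 0.0274 (unrounded ratio ≈ 0.0780)

0.0021
0.0274


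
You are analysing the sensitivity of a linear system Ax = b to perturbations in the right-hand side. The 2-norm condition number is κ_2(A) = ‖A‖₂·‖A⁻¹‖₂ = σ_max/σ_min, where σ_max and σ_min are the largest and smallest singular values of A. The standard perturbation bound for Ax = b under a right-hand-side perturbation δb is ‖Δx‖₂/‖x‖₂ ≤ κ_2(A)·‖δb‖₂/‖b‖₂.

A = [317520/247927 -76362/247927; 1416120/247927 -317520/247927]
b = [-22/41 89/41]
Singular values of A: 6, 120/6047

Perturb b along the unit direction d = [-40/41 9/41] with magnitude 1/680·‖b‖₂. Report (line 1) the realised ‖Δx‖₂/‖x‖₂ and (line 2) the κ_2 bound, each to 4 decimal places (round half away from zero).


0.0033
0.4446

from the listed singular values, σ₁ = 6, σ_n = 120/6047
κ = σ_max/σ_min = 6/(120/6047) = 302.3500
κ_2(A)·‖δb‖/‖b‖ = 0.4446
solve Ax = b  →  x = [11.3868 49.0894]
2-norm of b is 2.2361; of x, 50.3928
δb = ε·‖b‖·d = [-0.0032 0.0007]; solving A·Δx = δb gives ‖Δx‖ = 0.1657
dividing the unrounded norms, ‖Δx‖/‖x‖ = 0.0033
so the bound overstates the realised error by a factor of ≈ 135.2180 (computed from the unrounded values)


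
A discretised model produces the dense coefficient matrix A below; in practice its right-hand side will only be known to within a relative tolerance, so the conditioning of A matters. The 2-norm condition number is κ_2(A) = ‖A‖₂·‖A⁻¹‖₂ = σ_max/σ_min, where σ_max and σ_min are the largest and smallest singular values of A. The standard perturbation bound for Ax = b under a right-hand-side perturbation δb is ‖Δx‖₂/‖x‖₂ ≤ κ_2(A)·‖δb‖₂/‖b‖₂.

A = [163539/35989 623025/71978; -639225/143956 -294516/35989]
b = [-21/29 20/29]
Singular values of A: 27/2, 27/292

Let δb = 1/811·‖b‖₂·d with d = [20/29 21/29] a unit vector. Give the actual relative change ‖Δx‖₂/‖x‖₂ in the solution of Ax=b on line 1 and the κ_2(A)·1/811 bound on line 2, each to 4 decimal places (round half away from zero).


0.1800
0.1800

largest singular value 27/2, smallest 27/292
κ = σ_max/σ_min = (27/2)/(27/292) = 146.0000
worst-case relative error ≤ 146.0000 × 1/811 = 0.1800
solve Ax = b  →  x = [-0.0349 -0.0654]
‖b‖ = 1.0000, ‖x‖ = 0.0741
δb = ε·‖b‖·d = [0.0009 0.0009]; solving A·Δx = δb gives ‖Δx‖ = 0.0133
realised ‖Δx‖/‖x‖ = 0.1800
so the bound is sharp here: realised error equals the bound


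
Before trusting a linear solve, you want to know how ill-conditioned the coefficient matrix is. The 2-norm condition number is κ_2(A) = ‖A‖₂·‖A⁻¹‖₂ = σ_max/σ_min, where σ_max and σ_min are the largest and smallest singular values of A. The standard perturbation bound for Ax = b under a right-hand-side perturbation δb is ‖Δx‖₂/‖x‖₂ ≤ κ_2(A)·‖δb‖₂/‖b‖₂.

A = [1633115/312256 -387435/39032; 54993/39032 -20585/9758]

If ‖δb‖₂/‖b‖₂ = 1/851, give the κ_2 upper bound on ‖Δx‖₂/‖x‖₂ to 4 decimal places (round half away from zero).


0.0526

M = AᵀA = [1701734281/58003456 -397948185/7250432; -397948185/7250432 93328825/906304]. tr(M)=26556329/200704, det(M)=6996025/802816
char-poly roots: 529/4 and 13225/200704
so κ_2 = √((529/4) / (13225/200704)) = 44.8000
worst-case relative error ≤ 44.8000 × 1/851 = 0.0526


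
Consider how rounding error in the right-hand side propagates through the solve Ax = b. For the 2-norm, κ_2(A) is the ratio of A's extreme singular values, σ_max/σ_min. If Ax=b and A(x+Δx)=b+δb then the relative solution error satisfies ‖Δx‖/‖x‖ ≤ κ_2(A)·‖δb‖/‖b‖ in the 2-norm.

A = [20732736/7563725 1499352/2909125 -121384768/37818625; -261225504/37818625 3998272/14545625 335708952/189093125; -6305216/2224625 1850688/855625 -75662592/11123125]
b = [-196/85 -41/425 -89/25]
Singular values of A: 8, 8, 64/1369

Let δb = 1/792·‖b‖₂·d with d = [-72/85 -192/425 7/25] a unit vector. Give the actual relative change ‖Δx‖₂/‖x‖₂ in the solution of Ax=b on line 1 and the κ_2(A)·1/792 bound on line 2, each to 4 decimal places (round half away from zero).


0.0054
0.2161

from the listed singular values, σ₁ = 8, σ_n = 64/1369
κ = σ_max/σ_min = 8/(64/1369) = 171.1250
perturbation bound = 171.1250·1/792 = 0.2161
solve Ax = b  →  x = [2.3728 20.3950 6.0198]
2-norm of b is 4.2426; of x, 21.3968
with δb = [-0.0045 -0.0024 0.0015], A·Δx = δb → ‖Δx‖ = 0.1146
relative error = 0.0054
so the bound overstates the realised error by a factor of ≈ 40.3463 (computed from the unrounded values)


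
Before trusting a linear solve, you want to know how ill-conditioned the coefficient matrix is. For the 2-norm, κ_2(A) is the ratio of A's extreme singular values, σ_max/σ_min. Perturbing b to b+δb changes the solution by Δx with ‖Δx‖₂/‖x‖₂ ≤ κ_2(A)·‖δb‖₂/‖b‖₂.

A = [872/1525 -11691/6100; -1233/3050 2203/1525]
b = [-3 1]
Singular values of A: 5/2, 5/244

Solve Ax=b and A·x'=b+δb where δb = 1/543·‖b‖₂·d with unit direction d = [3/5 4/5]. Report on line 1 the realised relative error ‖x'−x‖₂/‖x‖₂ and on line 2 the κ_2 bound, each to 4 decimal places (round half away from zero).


σ_max = 5/2, σ_min = 5/244
κ_2(A) = (5/2) / (5/244) = 122.0000
κ_2(A)·‖δb‖/‖b‖ = 0.2247
solve Ax = b  →  x = [-47.1840 -12.5120]
‖b‖ = 3.1623, ‖x‖ = 48.8148
Δx = A⁻¹·δb where δb = 1/543·3.1623·d; ‖Δx‖ = 0.2842
relative error = 0.0058
tightness: 0.0058 against a bound of 0.2247 (unrounded ratio ≈ 0.0259)

0.0058
0.2247


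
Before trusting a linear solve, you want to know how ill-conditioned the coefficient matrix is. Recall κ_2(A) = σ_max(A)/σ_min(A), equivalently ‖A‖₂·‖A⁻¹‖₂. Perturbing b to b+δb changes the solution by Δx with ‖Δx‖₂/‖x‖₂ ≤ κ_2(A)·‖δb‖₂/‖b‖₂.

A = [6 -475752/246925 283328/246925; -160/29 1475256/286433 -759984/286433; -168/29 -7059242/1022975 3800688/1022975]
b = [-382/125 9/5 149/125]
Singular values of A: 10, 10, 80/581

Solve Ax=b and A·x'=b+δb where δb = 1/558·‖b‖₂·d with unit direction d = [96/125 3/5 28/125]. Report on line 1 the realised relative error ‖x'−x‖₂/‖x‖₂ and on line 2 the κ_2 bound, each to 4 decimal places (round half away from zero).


0.0067
0.1302

from the listed singular values, σ₁ = 10, σ_n = 80/581
condition number: 10 ÷ (80/581) = 72.6250
κ_2(A)·‖δb‖/‖b‖ = 0.1302
solve Ax = b  →  x = [-0.3517 -3.3477 -6.4454]
‖b‖₂ = 3.7417 and ‖x‖₂ = 7.2714
re-solving with b+δb shifts x by Δx of norm 0.0487
dividing the unrounded norms, ‖Δx‖/‖x‖ = 0.0067
tightness: 0.0067 against a bound of 0.1302 (unrounded ratio ≈ 0.0515)


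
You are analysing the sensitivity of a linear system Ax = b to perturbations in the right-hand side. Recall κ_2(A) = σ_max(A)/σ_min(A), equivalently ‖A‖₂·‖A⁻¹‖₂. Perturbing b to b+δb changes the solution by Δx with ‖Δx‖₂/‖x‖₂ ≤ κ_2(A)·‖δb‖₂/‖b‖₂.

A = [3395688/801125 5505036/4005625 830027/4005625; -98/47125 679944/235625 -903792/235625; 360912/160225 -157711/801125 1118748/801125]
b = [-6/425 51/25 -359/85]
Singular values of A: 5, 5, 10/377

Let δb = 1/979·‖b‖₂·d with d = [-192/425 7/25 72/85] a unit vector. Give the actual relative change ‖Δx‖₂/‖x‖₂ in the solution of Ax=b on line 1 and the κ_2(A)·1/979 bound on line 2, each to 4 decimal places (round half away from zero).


0.0016
0.1925

from the listed singular values, σ₁ = 5, σ_n = 10/377
condition number: 5 ÷ (10/377) = 188.5000
worst-case relative error ≤ 188.5000 × 1/979 = 0.1925
solve Ax = b  →  x = [31.2840 -86.5904 -65.6928]
2-norm of b is 4.6904; of x, 113.1023
with δb = [-0.0022 0.0013 0.0041], A·Δx = δb → ‖Δx‖ = 0.1806
realised ‖Δx‖/‖x‖ = 0.0016
tightness: 0.0016 against a bound of 0.1925 (unrounded ratio ≈ 0.0083)


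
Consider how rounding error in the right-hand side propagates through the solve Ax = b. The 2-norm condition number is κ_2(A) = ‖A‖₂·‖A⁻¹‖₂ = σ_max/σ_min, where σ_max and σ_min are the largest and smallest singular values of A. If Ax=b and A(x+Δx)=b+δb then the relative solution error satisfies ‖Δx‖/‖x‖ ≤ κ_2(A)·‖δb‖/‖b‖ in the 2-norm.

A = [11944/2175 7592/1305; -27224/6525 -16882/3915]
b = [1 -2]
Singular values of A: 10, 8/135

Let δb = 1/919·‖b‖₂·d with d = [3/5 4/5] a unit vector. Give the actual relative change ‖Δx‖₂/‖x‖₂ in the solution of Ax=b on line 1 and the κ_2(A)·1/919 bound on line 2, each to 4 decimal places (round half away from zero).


σ_max = 10, σ_min = 8/135
κ_2(A) = 10 / (8/135) = 168.7500
worst-case relative error ≤ 168.7500 × 1/919 = 0.1836
solve Ax = b  →  x = [12.3578 -11.4931]
‖b‖₂ = 2.2361 and ‖x‖₂ = 16.8762
Δx = A⁻¹·δb where δb = 1/919·2.2361·d; ‖Δx‖ = 0.0411
realised ‖Δx‖/‖x‖ = 0.0024
tightness: 0.0024 against a bound of 0.1836 (unrounded ratio ≈ 0.0132)

0.0024
0.1836


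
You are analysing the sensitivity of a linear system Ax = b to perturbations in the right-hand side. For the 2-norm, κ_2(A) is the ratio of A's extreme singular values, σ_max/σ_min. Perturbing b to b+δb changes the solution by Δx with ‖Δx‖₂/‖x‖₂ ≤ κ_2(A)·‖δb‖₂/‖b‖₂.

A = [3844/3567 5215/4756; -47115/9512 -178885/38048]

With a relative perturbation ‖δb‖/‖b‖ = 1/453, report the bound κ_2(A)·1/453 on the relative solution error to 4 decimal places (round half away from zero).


0.2967

AᵀA = [429221/16704 544985/22272; 544985/22272 692125/29696]; tr = 451609/9216, det = 1225/9216
char-poly roots: 49 and 25/9216
so κ_2 = √(49 / (25/9216)) = 134.4000
bound on ‖Δx‖/‖x‖: κ·ε = 134.4000·1/453 = 0.2967


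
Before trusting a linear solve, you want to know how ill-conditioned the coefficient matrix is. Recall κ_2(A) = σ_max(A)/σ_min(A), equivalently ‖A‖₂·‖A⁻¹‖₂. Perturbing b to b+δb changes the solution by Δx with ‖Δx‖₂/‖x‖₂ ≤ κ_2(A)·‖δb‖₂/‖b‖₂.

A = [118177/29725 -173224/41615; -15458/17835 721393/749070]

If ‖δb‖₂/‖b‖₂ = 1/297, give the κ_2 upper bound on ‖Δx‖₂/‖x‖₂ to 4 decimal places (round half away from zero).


AᵀA = [78325981/4730625 -345388301/19868625; -345388301/19868625 6093118033/333792900]; tr = 345416149/9922500, det = 12117361/248062500
char-poly roots: 3481/100 and 3481/2480625
so κ_2 = √((3481/100) / (3481/2480625)) = 157.5000
bound on ‖Δx‖/‖x‖: κ·ε = 157.5000·1/297 = 0.5303

0.5303


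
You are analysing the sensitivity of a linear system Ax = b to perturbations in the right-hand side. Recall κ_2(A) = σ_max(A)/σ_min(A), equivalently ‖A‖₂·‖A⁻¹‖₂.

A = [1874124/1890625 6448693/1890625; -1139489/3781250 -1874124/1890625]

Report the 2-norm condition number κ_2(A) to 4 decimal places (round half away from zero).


302.5000

M = AᵀA = [24556477201/22876562500 21045475458/5719140625; 21045475458/5719140625 72156771481/5719140625]. tr(M)=501093701/36602500, det(M)=1874161/915062500
eigenvalues of AᵀA: λ = (tr ± √(tr²−4·det))/2 = 1369/100, 1369/9150625
κ_2(A) = √(λ_max/λ_min) = √((1369/100) / (1369/9150625)) = 302.5000


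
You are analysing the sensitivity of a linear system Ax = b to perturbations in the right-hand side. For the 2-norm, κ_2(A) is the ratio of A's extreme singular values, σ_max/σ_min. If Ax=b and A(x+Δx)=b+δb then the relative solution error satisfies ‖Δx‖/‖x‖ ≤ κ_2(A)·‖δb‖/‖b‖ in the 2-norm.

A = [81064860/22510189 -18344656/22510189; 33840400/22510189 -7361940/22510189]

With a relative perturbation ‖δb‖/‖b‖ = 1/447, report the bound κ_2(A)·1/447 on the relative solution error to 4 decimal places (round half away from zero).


0.7558

AᵀA = [45660853248400/2998275791809 -10273597424640/2998275791809; -10273597424640/2998275791809 2311979670544/2998275791809]; tr = 28538270624/1783626289, det = 4000000/1783626289
eigenvalues of AᵀA: λ = (tr ± √(tr²−4·det))/2 = 16, 250000/1783626289
κ = σ_max/σ_min = 4/(500/42233) = 337.8640
perturbation bound = 337.8640·1/447 = 0.7558


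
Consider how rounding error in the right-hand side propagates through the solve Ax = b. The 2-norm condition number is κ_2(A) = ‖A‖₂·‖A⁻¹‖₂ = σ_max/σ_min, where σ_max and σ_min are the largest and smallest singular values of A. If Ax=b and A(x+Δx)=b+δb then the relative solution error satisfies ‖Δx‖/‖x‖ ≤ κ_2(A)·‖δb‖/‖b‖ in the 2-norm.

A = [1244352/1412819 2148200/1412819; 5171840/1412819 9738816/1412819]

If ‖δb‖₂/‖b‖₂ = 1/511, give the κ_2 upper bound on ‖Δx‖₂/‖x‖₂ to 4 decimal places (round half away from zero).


0.2479

form AᵀA = [16833040384/1187422681 31553072640/1187422681; 31553072640/1187422681 59166746176/1187422681] with trace 262975040/4108729 and determinant 1048576/4108729
λ_max, λ_min = (262975040/4108729 ± √69138638404521984/16881653995441)/2 = 64, 16384/4108729
σ_max=√64=8, σ_min=√(16384/4108729)=(128/2027) → κ = 126.6875
perturbation bound = 126.6875·1/511 = 0.2479


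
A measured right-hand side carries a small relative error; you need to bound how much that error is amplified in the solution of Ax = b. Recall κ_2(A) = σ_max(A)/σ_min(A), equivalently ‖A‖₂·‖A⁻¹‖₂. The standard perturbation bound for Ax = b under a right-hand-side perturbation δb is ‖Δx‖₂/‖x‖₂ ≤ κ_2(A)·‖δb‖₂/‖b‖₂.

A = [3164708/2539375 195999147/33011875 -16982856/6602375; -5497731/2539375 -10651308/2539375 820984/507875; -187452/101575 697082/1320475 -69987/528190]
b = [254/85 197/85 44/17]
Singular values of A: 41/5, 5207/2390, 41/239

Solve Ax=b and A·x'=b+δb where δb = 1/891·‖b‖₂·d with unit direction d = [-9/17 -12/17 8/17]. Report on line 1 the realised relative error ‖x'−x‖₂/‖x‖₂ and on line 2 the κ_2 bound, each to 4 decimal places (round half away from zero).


largest singular value 41/5, smallest 41/239
κ_2(A) = (41/5) / (41/239) = 47.8000
κ_2(A)·‖δb‖/‖b‖ = 0.0536
solve Ax = b  →  x = [-1.7284 -3.9015 -11.0045]
‖b‖₂ = 4.5826 and ‖x‖₂ = 11.8028
with δb = [-0.0027 -0.0036 0.0024], A·Δx = δb → ‖Δx‖ = 0.0300
dividing the unrounded norms, ‖Δx‖/‖x‖ = 0.0025
tightness: 0.0025 against a bound of 0.0536 (unrounded ratio ≈ 0.0473)

0.0025
0.0536


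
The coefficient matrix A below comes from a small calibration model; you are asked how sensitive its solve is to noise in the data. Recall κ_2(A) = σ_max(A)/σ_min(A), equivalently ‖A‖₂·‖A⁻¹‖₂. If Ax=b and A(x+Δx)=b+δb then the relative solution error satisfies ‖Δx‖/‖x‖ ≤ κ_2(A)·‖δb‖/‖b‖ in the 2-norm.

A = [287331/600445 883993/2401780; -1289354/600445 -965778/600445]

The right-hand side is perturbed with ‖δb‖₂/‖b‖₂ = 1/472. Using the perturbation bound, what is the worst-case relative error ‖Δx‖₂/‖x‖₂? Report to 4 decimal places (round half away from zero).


0.7757

M = AᵀA = [1038068317/214476025 3114168651/857904100; 3114168651/857904100 9342699553/3431616400]. tr(M)=1038071705/137264656, det(M)=14641/34316164
λ_max, λ_min = (1038071705/137264656 ± √1077560709652351089/18841585786798336)/2 = 121/16, 484/8579041
κ = σ_max/σ_min = (11/4)/(22/2929) = 366.1250
perturbation bound = 366.1250·1/472 = 0.7757


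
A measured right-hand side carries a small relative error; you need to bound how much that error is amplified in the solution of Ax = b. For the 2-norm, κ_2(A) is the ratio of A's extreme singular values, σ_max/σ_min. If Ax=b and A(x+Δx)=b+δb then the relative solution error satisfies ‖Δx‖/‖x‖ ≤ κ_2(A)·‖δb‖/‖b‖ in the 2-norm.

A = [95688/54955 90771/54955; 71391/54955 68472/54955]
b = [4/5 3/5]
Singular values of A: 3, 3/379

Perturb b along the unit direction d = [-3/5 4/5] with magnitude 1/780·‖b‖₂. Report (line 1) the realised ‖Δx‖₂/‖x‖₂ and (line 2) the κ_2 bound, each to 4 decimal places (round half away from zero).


from the listed singular values, σ₁ = 3, σ_n = 3/379
κ_2(A) = 3 / (3/379) = 379.0000
perturbation bound = 379.0000·1/780 = 0.4859
solve Ax = b  →  x = [0.2414 0.2299]
‖b‖₂ = 1.0000 and ‖x‖₂ = 0.3333
Δx = A⁻¹·δb where δb = 1/780·1.0000·d; ‖Δx‖ = 0.1620
dividing the unrounded norms, ‖Δx‖/‖x‖ = 0.4859
realised/bound = 1 exactly: the bound is attained for this b and d

0.4859
0.4859


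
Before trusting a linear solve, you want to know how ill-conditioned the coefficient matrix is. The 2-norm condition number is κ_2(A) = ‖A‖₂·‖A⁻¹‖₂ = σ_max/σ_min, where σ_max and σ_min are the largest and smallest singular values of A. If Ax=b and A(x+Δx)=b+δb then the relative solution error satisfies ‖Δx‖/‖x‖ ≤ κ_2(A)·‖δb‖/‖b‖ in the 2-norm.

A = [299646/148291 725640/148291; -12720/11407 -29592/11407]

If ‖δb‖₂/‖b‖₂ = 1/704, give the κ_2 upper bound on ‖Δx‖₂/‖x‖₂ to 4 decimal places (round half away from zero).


M = AᵀA = [405299844/76090729 972486000/76090729; 972486000/76090729 2334063744/76090729]. tr(M)=16209252/450241, det(M)=20736/450241
λ_max, λ_min = (16209252/450241 ± √262702505610000/202716958081)/2 = 36, 576/450241
κ = σ_max/σ_min = 6/(24/671) = 167.7500
perturbation bound = 167.7500·1/704 = 0.2383

0.2383


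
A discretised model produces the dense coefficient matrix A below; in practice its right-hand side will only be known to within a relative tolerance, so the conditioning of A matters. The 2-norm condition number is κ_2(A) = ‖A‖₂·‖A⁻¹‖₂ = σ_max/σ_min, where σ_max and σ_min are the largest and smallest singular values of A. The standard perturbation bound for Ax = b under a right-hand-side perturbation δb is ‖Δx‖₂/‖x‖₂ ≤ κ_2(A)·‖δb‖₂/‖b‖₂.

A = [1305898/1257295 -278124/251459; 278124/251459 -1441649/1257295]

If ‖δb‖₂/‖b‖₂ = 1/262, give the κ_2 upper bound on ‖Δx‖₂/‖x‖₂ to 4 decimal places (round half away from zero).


form AᵀA = [4327221844/1879656025 -908631108/375931205; -908631108/375931205 4770720361/1879656025] with trace 2163601/447005 and determinant 58564/55875625
eigenvalues of AᵀA: λ = (tr ± √(tr²−4·det))/2 = 121/25, 484/2235025
κ = σ_max/σ_min = (11/5)/(22/1495) = 149.5000
κ_2(A)·‖δb‖/‖b‖ = 0.5706

0.5706


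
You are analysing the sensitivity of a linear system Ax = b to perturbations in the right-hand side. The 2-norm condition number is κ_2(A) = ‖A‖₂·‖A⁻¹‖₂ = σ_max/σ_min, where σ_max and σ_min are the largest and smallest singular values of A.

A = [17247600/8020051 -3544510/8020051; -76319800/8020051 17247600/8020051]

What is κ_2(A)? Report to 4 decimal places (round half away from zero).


238.5500

M = AᵀA = [3641993800000/38263663321 -819433476000/38263663321; -819433476000/38263663321 184439772100/38263663321]. tr(M)=2276284100/22762441, det(M)=4000000/22762441
eigenvalues of AᵀA: λ = (tr ± √(tr²−4·det))/2 = 100, 40000/22762441
κ_2(A) = √(λ_max/λ_min) = √(100 / (40000/22762441)) = 238.5500


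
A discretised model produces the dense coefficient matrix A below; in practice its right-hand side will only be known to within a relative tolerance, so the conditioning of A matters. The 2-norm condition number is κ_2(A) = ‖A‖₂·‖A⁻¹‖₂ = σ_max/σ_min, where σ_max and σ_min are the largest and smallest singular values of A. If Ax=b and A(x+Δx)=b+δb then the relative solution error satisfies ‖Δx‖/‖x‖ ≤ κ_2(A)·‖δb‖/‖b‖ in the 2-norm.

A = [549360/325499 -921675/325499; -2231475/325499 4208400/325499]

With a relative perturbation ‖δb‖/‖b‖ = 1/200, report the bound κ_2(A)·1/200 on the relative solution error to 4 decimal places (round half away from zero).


AᵀA = [3141747225/63027721 -5887728000/63027721; -5887728000/63027721 11041115625/63027721]; tr = 49075650/218089, det = 1265625/218089
eigenvalues of AᵀA: λ = (tr ± √(tr²−4·det))/2 = 225, 5625/218089
so κ_2 = √(225 / (5625/218089)) = 93.4000
κ_2(A)·‖δb‖/‖b‖ = 0.4670

0.4670


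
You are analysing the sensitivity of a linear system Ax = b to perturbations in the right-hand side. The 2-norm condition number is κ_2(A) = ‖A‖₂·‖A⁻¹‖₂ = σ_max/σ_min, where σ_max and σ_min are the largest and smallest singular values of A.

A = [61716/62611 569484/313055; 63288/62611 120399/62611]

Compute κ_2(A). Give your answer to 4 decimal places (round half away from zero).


158.7500

M = AᵀA = [9291600/4661281 87093144/23306405; 87093144/23306405 816539841/116532025]. tr(M)=3629169/403225, det(M)=1296/403225
char-poly roots: 9 and 144/403225
κ = σ_max/σ_min = 3/(12/635) = 158.7500


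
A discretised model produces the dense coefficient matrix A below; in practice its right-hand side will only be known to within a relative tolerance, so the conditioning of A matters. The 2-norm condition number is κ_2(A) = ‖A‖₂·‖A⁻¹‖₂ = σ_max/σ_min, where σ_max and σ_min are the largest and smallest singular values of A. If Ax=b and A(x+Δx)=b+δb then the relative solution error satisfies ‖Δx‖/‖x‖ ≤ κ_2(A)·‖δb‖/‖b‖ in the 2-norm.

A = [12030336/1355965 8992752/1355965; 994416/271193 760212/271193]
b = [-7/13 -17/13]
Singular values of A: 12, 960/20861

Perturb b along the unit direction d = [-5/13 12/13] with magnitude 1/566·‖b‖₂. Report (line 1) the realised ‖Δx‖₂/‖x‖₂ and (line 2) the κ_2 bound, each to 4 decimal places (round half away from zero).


0.0025
0.4607

largest singular value 12, smallest 960/20861
κ = σ_max/σ_min = 12/(960/20861) = 260.7625
perturbation bound = 260.7625·1/566 = 0.4607
solve Ax = b  →  x = [12.9715 -17.4342]
2-norm of b is 1.4142; of x, 21.7304
re-solving with b+δb shifts x by Δx of norm 0.0543
relative error = 0.0025
realised/bound (from unrounded values) ≈ 0.0054


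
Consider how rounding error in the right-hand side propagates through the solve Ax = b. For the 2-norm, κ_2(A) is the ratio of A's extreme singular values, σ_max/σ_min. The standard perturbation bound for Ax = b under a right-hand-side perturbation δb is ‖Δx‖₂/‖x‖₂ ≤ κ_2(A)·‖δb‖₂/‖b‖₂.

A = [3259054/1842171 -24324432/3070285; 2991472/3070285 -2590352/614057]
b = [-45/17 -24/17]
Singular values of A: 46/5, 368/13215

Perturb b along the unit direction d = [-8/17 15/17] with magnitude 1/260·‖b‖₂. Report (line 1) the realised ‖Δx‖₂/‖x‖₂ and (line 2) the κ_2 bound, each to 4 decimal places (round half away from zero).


from the listed singular values, σ₁ = 46/5, σ_n = 368/13215
κ_2(A) = (46/5) / (368/13215) = 330.3750
κ_2(A)·‖δb‖/‖b‖ = 1.2707
solve Ax = b  →  x = [-0.0716 0.3181]
‖b‖₂ = 3.0000 and ‖x‖₂ = 0.3261
re-solving with b+δb shifts x by Δx of norm 0.4143
realised ‖Δx‖/‖x‖ = 1.2707
so the bound is sharp here: realised error equals the bound

1.2707
1.2707


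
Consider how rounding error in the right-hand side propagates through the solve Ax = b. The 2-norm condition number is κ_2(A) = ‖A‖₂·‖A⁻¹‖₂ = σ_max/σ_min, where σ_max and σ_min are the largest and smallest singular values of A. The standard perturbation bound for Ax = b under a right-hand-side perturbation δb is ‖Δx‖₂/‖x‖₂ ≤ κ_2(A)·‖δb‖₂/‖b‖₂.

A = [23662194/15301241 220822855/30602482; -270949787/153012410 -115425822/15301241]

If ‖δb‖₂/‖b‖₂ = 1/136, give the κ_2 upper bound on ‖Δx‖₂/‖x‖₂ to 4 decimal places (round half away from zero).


0.7570

form AᵀA = [153868881765409/27839236164100 34126259249952/1391961808205; 34126259249952/1391961808205 121349839272121/1113569446564] with trace 948130536457/8280558050 and determinant 3276990025/2649778576
λ_max, λ_min = (948130536457/8280558050 ± √224653080708899390743056/17141910404854950625)/2 = 11449/100, 7155625/662444644
σ_max=√(11449/100)=(107/10), σ_min=√(7155625/662444644)=(2675/25738) → κ = 102.9520
κ_2(A)·‖δb‖/‖b‖ = 0.7570


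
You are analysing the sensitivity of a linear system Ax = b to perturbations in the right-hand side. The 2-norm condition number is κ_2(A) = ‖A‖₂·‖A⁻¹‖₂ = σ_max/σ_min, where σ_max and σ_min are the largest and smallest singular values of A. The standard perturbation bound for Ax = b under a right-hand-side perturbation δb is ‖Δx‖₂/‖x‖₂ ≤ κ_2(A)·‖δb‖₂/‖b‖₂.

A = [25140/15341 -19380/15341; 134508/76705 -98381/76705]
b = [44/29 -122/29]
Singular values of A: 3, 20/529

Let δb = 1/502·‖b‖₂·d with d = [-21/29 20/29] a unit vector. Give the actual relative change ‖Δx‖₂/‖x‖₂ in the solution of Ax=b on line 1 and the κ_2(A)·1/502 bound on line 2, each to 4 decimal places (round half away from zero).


0.0022
0.1581

largest singular value 3, smallest 20/529
κ = σ_max/σ_min = 3/(20/529) = 79.3500
perturbation bound = 79.3500·1/502 = 0.1581
solve Ax = b  →  x = [-64.0133 -84.2400]
2-norm of b is 4.4721; of x, 105.8021
re-solving with b+δb shifts x by Δx of norm 0.2356
realised ‖Δx‖/‖x‖ = 0.0022
so the bound overstates the realised error by a factor of ≈ 70.9742 (computed from the unrounded values)


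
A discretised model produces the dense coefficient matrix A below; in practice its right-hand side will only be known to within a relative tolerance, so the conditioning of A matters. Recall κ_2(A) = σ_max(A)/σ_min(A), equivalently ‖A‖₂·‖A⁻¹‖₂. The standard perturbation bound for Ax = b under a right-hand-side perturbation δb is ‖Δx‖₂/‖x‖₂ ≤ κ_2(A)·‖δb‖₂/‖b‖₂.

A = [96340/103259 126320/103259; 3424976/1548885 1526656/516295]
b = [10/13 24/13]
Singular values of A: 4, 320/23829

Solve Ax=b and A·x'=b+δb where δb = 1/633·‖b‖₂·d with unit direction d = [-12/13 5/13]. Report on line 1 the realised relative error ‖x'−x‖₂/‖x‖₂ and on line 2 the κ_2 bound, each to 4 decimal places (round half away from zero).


0.4706
0.4706

σ_max = 4, σ_min = 320/23829
κ = σ_max/σ_min = 4/(320/23829) = 297.8625
worst-case relative error ≤ 297.8625 × 1/633 = 0.4706
solve Ax = b  →  x = [0.3000 0.4000]
2-norm of b is 2.0000; of x, 0.5000
with δb = [-0.0029 0.0012], A·Δx = δb → ‖Δx‖ = 0.2353
dividing the unrounded norms, ‖Δx‖/‖x‖ = 0.4706
tightness: 0.4706 against a bound of 0.4706; the bound is attained (ratio 1)


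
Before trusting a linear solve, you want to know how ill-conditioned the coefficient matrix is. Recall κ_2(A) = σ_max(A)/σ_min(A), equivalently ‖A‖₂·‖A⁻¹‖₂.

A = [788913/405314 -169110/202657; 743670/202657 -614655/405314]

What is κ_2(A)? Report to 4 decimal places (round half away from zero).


183.4000

form AᵀA = [9808179921/568440964 -1021649760/142110241; -1021649760/142110241 1703091825/568440964] with trace 34057017/1681778 and determinant 164025/13454224
solving λ² − 34057017/1681778·λ + 164025/13454224 = 0 gives λ = 81/4, 2025/3363556
κ_2(A) = √(λ_max/λ_min) = √((81/4) / (2025/3363556)) = 183.4000


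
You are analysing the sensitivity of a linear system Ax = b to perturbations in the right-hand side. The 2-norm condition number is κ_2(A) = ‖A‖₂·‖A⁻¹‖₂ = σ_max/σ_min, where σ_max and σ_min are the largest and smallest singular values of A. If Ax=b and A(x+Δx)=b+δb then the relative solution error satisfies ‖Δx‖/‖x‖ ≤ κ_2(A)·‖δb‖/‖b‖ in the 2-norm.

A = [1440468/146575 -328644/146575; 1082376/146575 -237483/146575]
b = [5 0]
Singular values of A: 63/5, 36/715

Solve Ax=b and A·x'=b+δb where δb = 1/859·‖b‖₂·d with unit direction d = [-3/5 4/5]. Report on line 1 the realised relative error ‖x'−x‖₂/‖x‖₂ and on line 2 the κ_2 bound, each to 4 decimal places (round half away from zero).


from the listed singular values, σ₁ = 63/5, σ_n = 36/715
κ_2(A) = (63/5) / (36/715) = 250.2500
worst-case relative error ≤ 250.2500 × 1/859 = 0.2913
solve Ax = b  →  x = [-12.7696 -58.1998]
‖b‖ = 5.0000, ‖x‖ = 59.5842
δb = ε·‖b‖·d = [-0.0035 0.0047]; solving A·Δx = δb gives ‖Δx‖ = 0.1156
relative error = 0.0019
tightness: 0.0019 against a bound of 0.2913 (unrounded ratio ≈ 0.0067)

0.0019
0.2913


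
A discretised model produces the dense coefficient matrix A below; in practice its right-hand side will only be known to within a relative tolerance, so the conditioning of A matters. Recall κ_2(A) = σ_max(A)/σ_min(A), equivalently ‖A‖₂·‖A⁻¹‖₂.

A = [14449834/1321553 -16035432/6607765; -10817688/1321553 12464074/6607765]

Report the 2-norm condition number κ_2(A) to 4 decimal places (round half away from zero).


257.8640

AᵀA = [325820076292900/1746502331809 -73308358851840/1746502331809; -73308358851840/1746502331809 16499528804164/1746502331809]; tr = 203640455144/1038966289, det = 600250000/1038966289
λ_max, λ_min = (203640455144/1038966289 ± √41466940413195587060736/1079450949678431521)/2 = 196, 3062500/1038966289
so κ_2 = √(196 / (3062500/1038966289)) = 257.8640


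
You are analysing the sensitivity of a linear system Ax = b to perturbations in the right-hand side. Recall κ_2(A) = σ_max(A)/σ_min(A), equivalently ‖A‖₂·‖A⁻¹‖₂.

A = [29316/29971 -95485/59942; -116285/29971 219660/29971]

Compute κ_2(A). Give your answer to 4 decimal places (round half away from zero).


M = AᵀA = [8555401/534361 -16027830/534361; -16027830/534361 120237625/2137444]. tr(M)=534461/7396, det(M)=7225/7396
eigenvalues of AᵀA: λ = (tr ± √(tr²−4·det))/2 = 289/4, 25/1849
σ_max=√(289/4)=(17/2), σ_min=√(25/1849)=(5/43) → κ = 73.1000

73.1000


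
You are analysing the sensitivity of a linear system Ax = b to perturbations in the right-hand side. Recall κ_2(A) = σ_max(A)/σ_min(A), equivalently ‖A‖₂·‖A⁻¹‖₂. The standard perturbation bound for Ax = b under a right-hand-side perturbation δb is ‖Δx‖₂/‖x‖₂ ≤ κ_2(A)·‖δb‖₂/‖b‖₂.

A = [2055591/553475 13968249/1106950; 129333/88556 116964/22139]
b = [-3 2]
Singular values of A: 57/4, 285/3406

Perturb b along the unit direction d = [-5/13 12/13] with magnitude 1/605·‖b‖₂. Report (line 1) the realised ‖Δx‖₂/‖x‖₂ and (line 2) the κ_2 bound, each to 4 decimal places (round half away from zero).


0.0020
0.2815

largest singular value 57/4, smallest 285/3406
condition number: (57/4) ÷ (285/3406) = 170.3000
worst-case relative error ≤ 170.3000 × 1/605 = 0.2815
solve Ax = b  →  x = [-34.4578 9.9040]
2-norm of b is 3.6056; of x, 35.8529
Δx = A⁻¹·δb where δb = 1/605·3.6056·d; ‖Δx‖ = 0.0712
dividing the unrounded norms, ‖Δx‖/‖x‖ = 0.0020
tightness: 0.0020 against a bound of 0.2815 (unrounded ratio ≈ 0.0071)


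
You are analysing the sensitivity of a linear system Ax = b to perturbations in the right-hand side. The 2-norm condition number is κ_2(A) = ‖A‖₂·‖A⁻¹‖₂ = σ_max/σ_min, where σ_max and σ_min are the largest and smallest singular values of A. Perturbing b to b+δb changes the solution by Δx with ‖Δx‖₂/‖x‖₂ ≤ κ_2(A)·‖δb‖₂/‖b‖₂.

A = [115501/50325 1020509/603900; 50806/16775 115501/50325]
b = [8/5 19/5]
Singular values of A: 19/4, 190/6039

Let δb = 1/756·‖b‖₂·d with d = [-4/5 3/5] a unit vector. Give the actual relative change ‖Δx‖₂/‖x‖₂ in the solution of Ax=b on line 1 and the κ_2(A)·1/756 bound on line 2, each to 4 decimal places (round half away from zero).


0.0055
0.1997

from the listed singular values, σ₁ = 19/4, σ_n = 190/6039
κ_2(A) = (19/4) / (190/6039) = 150.9750
perturbation bound = 150.9750·1/756 = 0.1997
solve Ax = b  →  x = [-18.3968 25.9326]
‖b‖ = 4.1231, ‖x‖ = 31.7954
Δx = A⁻¹·δb where δb = 1/756·4.1231·d; ‖Δx‖ = 0.1733
relative error = 0.0055
tightness: 0.0055 against a bound of 0.1997 (unrounded ratio ≈ 0.0273)


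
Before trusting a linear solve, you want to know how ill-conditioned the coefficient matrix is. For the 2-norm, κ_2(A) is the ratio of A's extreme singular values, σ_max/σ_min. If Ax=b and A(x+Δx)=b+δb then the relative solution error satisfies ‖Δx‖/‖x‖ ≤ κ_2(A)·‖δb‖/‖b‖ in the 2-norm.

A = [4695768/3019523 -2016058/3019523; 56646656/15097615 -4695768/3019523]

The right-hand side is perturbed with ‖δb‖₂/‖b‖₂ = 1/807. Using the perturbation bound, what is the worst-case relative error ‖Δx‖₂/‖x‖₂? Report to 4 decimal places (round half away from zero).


0.2768

M = AᵀA = [22249109844544/1348745436025 -1854048862512/269749087205; -1854048862512/269749087205 154525011652/53949817441]. tr(M)=154510267076/7980742225, det(M)=59969536/7980742225
eigenvalues of AᵀA: λ = (tr ± √(tr²−4·det))/2 = 484/25, 123904/319229689
σ_max=√(484/25)=(22/5), σ_min=√(123904/319229689)=(352/17867) → κ = 223.3375
worst-case relative error ≤ 223.3375 × 1/807 = 0.2768


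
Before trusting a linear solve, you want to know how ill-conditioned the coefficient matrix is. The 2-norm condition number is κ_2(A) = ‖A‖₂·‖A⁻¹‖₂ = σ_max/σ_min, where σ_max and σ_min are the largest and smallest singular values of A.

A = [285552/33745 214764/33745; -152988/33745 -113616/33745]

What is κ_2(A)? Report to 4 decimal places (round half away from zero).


397.0000

form AᵀA = [363132432/3940225 272346624/3940225; 272346624/3940225 204263568/3940225] with trace 22695840/157609 and determinant 20736/157609
λ_max, λ_min = (22695840/157609 ± √515088080584704/24840596881)/2 = 144, 144/157609
so κ_2 = √(144 / (144/157609)) = 397.0000


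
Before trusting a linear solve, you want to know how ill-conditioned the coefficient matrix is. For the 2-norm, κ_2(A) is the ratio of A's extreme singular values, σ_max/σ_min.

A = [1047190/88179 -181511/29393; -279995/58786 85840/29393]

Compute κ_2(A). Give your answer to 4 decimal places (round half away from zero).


39.9000

form AᵀA = [30130191625/184036356 -1338039410/15336363; -1338039410/15336363 238548809/5112121] with trace 133972141/636804 and determinant 17682025/636804
solving λ² − 133972141/636804·λ + 17682025/636804 = 0 gives λ = 841/4, 21025/159201
κ_2(A) = √(λ_max/λ_min) = √((841/4) / (21025/159201)) = 39.9000


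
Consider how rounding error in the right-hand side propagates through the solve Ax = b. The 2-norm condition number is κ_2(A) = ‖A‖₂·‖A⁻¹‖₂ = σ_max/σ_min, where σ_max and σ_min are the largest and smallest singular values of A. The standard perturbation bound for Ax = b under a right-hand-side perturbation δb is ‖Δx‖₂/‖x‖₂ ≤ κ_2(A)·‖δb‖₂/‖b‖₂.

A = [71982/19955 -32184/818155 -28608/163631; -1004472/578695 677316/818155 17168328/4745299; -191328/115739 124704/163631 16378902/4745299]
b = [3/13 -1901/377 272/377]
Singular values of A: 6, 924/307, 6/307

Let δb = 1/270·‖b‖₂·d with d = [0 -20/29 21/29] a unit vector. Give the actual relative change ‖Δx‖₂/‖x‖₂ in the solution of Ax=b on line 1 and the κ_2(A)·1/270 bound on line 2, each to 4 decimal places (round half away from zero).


σ_max = 6, σ_min = 6/307
condition number: 6 ÷ (6/307) = 307.0000
worst-case relative error ≤ 307.0000 × 1/270 = 1.1370
solve Ax = b  →  x = [0.0342 -199.8064 44.3421]
‖b‖ = 5.0990, ‖x‖ = 204.6675
δb = ε·‖b‖·d = [0.0000 -0.0130 0.0137]; solving A·Δx = δb gives ‖Δx‖ = 0.9663
dividing the unrounded norms, ‖Δx‖/‖x‖ = 0.0047
tightness: 0.0047 against a bound of 1.1370 (unrounded ratio ≈ 0.0042)

0.0047
1.1370
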